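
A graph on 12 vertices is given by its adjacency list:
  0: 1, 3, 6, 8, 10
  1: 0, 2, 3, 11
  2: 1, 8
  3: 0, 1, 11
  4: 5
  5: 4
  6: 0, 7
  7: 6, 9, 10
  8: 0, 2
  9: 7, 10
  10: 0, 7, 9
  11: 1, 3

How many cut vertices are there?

Removing 0 increases the component count from 2 to 3, so 0 is a cut vertex.
By contrast removing 10 leaves 2 components; it is not a cut vertex. No other vertex is a cut vertex either.

1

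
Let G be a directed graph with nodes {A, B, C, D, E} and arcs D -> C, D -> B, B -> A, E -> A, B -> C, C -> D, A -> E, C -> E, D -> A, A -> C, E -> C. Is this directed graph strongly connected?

From C we can reach every vertex (A, B, C, D, E), and every vertex can reach C (A, B, C, D, E). So the whole graph is one strongly connected component.

Yes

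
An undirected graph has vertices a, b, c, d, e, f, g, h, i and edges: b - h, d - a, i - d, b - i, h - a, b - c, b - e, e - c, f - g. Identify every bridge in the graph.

f-g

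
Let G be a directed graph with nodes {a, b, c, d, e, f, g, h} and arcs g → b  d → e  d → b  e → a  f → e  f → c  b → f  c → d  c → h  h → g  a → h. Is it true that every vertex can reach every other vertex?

Yes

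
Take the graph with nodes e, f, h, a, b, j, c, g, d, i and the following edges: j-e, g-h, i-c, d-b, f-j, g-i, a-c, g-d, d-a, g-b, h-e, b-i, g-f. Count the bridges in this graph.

The edges on the cycle g-f-j-e-h-g are not bridges since each lies on that cycle.
Every edge lies on some cycle, so there are no bridges.

0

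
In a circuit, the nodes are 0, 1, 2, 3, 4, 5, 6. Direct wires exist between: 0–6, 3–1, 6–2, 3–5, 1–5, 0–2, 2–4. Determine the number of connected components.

2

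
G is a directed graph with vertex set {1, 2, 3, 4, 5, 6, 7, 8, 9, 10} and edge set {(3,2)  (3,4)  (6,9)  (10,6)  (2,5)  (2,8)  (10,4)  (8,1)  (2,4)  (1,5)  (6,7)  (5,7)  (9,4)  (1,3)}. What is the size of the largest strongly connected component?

4

{1, 2, 3, 8} are all mutually reachable — one SCC of size 4.
{7} is an SCC by itself.
{5} is an SCC by itself.
{6} is an SCC by itself.
{4} is an SCC by itself.
(and 2 more singleton SCCs)
The largest has 4 vertices.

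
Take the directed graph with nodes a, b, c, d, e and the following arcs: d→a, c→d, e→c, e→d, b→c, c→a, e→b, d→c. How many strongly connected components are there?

4

{c, d} are all mutually reachable — one SCC of size 2.
{b} is an SCC by itself.
{a} is an SCC by itself.
{e} is an SCC by itself.
That gives 4 strongly connected components.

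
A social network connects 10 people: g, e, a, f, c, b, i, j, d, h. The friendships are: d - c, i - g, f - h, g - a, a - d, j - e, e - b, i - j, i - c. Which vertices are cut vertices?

Removing e increases the component count from 2 to 3, so e is a cut vertex.
Removing i increases the component count from 2 to 3, so i is a cut vertex.
Removing j increases the component count from 2 to 3, so j is a cut vertex.
By contrast removing g leaves 2 components; it is not a cut vertex. No other vertex is a cut vertex either.

e, i, j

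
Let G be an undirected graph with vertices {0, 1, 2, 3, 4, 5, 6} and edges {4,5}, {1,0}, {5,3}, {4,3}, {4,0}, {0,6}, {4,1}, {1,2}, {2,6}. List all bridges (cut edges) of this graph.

The edges on the cycle 4-5-3-4 are not bridges since each lies on that cycle.
Every edge lies on some cycle, so there are no bridges.

none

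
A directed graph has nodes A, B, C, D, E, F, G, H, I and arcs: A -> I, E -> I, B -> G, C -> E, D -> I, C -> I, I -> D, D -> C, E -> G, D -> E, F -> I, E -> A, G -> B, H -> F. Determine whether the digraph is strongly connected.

There is no directed path from A to F, so the graph is not strongly connected.

No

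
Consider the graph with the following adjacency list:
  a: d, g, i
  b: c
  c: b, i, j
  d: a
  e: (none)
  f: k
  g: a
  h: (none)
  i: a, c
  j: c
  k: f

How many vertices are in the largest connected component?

h is isolated — a component by itself.
e is isolated — a component by itself.
Starting from f we can reach f, k. That is one component of size 2.
Starting from a we can reach a, b, c, d, g, i, j. That is one component of size 7.
The largest has 7 vertices.

7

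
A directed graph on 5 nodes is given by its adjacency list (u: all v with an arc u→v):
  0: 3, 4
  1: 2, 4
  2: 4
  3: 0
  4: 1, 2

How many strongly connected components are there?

2

{1, 2, 4} are all mutually reachable — one SCC of size 3.
{0, 3} are all mutually reachable — one SCC of size 2.
That gives 2 strongly connected components.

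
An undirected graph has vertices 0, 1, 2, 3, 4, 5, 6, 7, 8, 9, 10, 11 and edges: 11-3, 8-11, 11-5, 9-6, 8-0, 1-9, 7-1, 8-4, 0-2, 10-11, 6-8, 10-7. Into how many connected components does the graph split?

1

Starting from 0 we can reach 0, 1, 2, 3, 4, 5, 6, 7, 8, 9, 10, 11. That is one component of size 12.
Total: 1 component.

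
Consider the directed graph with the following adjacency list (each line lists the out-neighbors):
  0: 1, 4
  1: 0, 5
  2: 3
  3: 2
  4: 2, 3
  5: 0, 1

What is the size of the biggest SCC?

{0, 1, 5} are all mutually reachable — one SCC of size 3.
{2, 3} are all mutually reachable — one SCC of size 2.
{4} is an SCC by itself.
The largest has 3 vertices.

3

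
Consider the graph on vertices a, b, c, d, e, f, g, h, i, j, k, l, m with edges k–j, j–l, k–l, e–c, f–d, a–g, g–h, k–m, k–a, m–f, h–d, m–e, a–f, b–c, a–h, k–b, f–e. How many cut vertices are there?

Removing k increases the component count from 2 to 3, so k is a cut vertex.
By contrast removing a leaves 2 components; it is not a cut vertex. No other vertex is a cut vertex either.

1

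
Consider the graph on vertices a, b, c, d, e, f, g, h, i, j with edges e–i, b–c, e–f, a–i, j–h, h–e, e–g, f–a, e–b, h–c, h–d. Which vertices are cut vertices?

Removing e increases the component count from 1 to 3, so e is a cut vertex.
Removing h increases the component count from 1 to 3, so h is a cut vertex.
By contrast removing b leaves 1 component; it is not a cut vertex. No other vertex is a cut vertex either.

e, h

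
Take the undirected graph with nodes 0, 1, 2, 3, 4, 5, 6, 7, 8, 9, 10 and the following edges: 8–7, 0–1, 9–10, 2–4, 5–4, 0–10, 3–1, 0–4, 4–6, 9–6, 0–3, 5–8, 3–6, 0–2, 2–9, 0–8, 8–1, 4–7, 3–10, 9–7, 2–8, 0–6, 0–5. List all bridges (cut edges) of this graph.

none

The edges on the cycle 0-5-4-0 are not bridges since each lies on that cycle.
Every edge lies on some cycle, so there are no bridges.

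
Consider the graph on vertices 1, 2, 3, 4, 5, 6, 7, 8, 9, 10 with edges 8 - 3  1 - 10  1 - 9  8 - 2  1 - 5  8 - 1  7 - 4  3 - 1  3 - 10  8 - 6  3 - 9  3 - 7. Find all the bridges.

1-5, 2-8, 3-7, 4-7, 6-8

The edges on the cycle 8-3-9-1-8 are not bridges since each lies on that cycle.
But removing 2 - 8 disconnects 2 from 8; removing 5 - 1 disconnects 5 from 1; removing 7 - 3 disconnects 7 from 3; removing 6 - 8 disconnects 6 from 8 — these are bridges.
In total 5 edges are bridges.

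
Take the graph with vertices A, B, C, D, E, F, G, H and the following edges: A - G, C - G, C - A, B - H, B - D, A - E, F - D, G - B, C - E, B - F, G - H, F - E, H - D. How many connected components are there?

Starting from A we can reach A, B, C, D, E, F, G, H. That is one component of size 8.
Total: 1 component.

1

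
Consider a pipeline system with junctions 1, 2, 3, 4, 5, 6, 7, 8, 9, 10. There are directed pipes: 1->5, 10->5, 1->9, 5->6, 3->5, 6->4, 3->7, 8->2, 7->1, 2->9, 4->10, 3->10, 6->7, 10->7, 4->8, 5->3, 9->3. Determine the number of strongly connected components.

1

{1, 2, 3, 4, 5, 6, 7, 8, 9, 10} are all mutually reachable — one SCC of size 10.
That gives 1 strongly connected component.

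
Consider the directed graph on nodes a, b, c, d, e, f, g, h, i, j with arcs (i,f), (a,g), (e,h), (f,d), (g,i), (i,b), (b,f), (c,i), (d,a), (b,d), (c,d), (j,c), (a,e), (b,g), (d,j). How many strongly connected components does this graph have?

{a, b, c, d, f, g, i, j} are all mutually reachable — one SCC of size 8.
{e} is an SCC by itself.
{h} is an SCC by itself.
That gives 3 strongly connected components.

3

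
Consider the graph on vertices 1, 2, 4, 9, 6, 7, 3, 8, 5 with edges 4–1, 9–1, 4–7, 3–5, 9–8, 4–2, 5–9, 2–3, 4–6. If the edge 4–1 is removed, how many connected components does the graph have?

4 and 1 are still connected via 4-2-3-5-9-1, so the component count stays at 1.

1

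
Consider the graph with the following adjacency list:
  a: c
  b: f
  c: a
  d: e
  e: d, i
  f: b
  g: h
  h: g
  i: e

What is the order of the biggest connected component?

3

Starting from b we can reach b, f. That is one component of size 2.
Starting from a we can reach a, c. That is one component of size 2.
Starting from g we can reach g, h. That is one component of size 2.
Starting from d we can reach d, e, i. That is one component of size 3.
The largest has 3 vertices.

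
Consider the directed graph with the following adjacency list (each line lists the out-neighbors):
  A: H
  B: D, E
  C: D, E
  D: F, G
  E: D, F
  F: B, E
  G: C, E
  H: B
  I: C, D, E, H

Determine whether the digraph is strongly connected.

No

There is no directed path from I to A, so the graph is not strongly connected.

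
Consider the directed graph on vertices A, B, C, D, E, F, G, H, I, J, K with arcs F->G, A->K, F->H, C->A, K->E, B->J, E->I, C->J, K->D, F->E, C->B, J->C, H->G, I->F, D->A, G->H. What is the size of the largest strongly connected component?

3

{E, F, I} are all mutually reachable — one SCC of size 3.
{A, D, K} are all mutually reachable — one SCC of size 3.
{B, C, J} are all mutually reachable — one SCC of size 3.
{G, H} are all mutually reachable — one SCC of size 2.
The largest has 3 vertices.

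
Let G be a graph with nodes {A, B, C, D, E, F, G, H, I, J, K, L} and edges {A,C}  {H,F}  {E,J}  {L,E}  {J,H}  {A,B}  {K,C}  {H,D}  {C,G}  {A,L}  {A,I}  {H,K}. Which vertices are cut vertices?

A, C, H

Removing A increases the component count from 1 to 3, so A is a cut vertex.
Removing C increases the component count from 1 to 2, so C is a cut vertex.
Removing H increases the component count from 1 to 3, so H is a cut vertex.
By contrast removing E leaves 1 component; it is not a cut vertex. No other vertex is a cut vertex either.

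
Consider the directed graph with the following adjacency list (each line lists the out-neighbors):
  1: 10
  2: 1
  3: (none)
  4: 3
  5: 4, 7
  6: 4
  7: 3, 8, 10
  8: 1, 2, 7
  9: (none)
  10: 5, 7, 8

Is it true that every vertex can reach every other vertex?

No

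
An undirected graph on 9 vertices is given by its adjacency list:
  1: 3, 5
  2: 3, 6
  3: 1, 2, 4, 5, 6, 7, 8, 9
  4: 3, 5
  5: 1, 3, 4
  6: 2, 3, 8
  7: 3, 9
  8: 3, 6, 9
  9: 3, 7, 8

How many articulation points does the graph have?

Removing 3 increases the component count from 1 to 2, so 3 is a cut vertex.
By contrast removing 2 leaves 1 component; it is not a cut vertex. No other vertex is a cut vertex either.

1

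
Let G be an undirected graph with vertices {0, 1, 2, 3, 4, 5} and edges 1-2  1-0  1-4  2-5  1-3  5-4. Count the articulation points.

1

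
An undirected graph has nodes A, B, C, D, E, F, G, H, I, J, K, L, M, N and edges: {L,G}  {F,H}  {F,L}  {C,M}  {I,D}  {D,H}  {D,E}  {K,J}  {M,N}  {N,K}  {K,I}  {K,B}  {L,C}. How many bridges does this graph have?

4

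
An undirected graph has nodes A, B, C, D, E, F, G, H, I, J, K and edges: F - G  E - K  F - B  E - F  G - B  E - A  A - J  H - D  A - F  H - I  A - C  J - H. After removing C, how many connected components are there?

1

With C gone, the remaining components are: {A, B, D, E, F, G, H, I, J, K}.
That is 1 component.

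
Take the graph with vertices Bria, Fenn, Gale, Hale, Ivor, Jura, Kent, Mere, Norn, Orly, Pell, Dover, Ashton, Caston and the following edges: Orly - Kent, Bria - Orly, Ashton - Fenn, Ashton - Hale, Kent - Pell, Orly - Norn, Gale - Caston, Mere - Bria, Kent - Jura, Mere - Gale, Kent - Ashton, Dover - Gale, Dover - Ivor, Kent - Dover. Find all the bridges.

Ashton-Fenn, Ashton-Hale, Ashton-Kent, Caston-Gale, Dover-Ivor, Jura-Kent, Kent-Pell, Norn-Orly

The edges on the cycle Mere-Bria-Orly-Kent-Dover-Gale-Mere are not bridges since each lies on that cycle.
But removing Ivor - Dover disconnects Ivor from Dover; removing Norn - Orly disconnects Norn from Orly; removing Hale - Ashton disconnects Hale from Ashton; removing Kent - Ashton disconnects Kent from Ashton — these are bridges.
In total 8 edges are bridges.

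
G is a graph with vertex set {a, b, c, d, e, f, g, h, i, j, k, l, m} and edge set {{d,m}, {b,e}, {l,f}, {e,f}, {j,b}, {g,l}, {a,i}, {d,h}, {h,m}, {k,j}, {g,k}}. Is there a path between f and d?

No

The component containing f is {b, e, f, g, j, k, l}, and d is not in it.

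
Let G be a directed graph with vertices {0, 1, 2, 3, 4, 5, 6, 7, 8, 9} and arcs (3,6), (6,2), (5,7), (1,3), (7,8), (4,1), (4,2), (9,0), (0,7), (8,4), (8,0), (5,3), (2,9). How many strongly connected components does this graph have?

2

{0, 1, 2, 3, 4, 6, 7, 8, 9} are all mutually reachable — one SCC of size 9.
{5} is an SCC by itself.
That gives 2 strongly connected components.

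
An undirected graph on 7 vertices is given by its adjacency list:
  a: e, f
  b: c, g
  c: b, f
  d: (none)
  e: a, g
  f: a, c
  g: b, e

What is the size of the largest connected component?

6

d is isolated — a component by itself.
Starting from a we can reach a, b, c, e, f, g. That is one component of size 6.
The largest has 6 vertices.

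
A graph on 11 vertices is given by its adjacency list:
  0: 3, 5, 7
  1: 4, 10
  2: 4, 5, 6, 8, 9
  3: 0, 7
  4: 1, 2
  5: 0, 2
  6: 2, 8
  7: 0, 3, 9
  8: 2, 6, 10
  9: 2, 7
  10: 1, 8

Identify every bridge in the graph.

none

The edges on the cycle 0-3-7-0 are not bridges since each lies on that cycle.
Every edge lies on some cycle, so there are no bridges.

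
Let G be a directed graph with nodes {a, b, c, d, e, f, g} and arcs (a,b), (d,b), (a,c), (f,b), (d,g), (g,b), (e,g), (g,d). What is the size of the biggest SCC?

{d, g} are all mutually reachable — one SCC of size 2.
{c} is an SCC by itself.
{b} is an SCC by itself.
{a} is an SCC by itself.
{f} is an SCC by itself.
(and 1 more singleton SCC)
The largest has 2 vertices.

2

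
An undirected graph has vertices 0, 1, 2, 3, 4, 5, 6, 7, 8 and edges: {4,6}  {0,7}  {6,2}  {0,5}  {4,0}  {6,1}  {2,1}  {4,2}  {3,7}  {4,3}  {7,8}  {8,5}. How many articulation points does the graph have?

1

Removing 4 increases the component count from 1 to 2, so 4 is a cut vertex.
By contrast removing 5 leaves 1 component; it is not a cut vertex. No other vertex is a cut vertex either.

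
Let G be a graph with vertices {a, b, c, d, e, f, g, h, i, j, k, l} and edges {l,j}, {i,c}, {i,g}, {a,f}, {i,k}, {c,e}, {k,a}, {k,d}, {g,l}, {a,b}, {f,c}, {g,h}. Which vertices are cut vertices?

a, c, g, i, k, l

Removing a increases the component count from 1 to 2, so a is a cut vertex.
Removing c increases the component count from 1 to 2, so c is a cut vertex.
Removing g increases the component count from 1 to 3, so g is a cut vertex.
Likewise i, k, l are cut vertices.
By contrast removing b leaves 1 component; it is not a cut vertex. No other vertex is a cut vertex either.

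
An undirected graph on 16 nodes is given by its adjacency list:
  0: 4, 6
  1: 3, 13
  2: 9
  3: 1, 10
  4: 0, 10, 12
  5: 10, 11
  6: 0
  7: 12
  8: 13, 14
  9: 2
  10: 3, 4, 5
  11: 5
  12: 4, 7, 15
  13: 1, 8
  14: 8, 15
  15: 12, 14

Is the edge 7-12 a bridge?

Yes

Removing 7-12 leaves no path between 7 and 12: the component count goes from 2 to 3. So it is a bridge.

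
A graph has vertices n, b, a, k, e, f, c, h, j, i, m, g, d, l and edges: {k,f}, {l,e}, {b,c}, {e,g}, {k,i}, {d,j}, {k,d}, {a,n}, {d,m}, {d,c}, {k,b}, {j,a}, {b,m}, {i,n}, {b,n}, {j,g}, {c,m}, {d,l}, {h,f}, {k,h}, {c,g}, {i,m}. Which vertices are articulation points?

k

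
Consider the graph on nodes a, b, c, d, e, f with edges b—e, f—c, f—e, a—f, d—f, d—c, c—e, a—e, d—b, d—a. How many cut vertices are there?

0

Removing a, for instance, still leaves 1 component. No single vertex removal increases the component count — the graph has no articulation points.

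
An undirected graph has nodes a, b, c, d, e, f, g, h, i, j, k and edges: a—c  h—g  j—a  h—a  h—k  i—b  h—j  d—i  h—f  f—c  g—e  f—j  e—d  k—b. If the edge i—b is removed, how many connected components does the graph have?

1

i and b are still connected via i-d-e-g-h-k-b, so the component count stays at 1.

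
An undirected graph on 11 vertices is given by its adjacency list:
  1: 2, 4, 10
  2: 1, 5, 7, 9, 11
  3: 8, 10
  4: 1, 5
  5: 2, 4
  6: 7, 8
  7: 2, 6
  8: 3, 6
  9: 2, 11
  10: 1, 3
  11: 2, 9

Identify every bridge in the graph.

none

The edges on the cycle 2-9-11-2 are not bridges since each lies on that cycle.
Every edge lies on some cycle, so there are no bridges.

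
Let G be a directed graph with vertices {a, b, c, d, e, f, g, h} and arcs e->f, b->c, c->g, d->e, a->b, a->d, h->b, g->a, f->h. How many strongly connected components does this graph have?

1

{a, b, c, d, e, f, g, h} are all mutually reachable — one SCC of size 8.
That gives 1 strongly connected component.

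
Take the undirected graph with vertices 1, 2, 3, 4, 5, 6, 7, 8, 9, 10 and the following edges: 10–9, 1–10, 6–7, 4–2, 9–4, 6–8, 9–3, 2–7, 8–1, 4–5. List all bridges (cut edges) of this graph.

3-9, 4-5

The edges on the cycle 6-8-1-10-9-4-2-7-6 are not bridges since each lies on that cycle.
But removing 3–9 disconnects 3 from 9; removing 5–4 disconnects 5 from 4 — these are bridges.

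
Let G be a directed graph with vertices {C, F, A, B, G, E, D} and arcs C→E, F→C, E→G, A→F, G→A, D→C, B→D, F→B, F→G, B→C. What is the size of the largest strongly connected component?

{A, B, C, D, E, F, G} are all mutually reachable — one SCC of size 7.
The largest has 7 vertices.

7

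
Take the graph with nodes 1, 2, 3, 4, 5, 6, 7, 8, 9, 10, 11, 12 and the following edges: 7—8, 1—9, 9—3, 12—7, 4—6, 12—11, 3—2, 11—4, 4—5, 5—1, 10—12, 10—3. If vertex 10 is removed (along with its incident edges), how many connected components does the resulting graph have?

1

With 10 gone, the remaining components are: {1, 2, 3, 4, 5, 6, 7, 8, 9, 11, 12}.
That is 1 component.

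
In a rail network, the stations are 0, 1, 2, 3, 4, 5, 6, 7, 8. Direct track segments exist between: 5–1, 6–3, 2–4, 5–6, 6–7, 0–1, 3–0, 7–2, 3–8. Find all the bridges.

2-4, 2-7, 3-8, 6-7

The edges on the cycle 5-6-3-0-1-5 are not bridges since each lies on that cycle.
But removing 6–7 disconnects 6 from 7; removing 4–2 disconnects 4 from 2; removing 7–2 disconnects 7 from 2; removing 3–8 disconnects 3 from 8 — these are bridges.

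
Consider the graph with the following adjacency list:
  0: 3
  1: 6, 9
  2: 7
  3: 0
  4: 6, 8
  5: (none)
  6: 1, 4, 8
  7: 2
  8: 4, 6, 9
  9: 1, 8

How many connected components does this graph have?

4

5 is isolated — a component by itself.
Starting from 0 we can reach 0, 3. That is one component of size 2.
Starting from 2 we can reach 2, 7. That is one component of size 2.
Starting from 1 we can reach 1, 4, 6, 8, 9. That is one component of size 5.
Total: 4 components.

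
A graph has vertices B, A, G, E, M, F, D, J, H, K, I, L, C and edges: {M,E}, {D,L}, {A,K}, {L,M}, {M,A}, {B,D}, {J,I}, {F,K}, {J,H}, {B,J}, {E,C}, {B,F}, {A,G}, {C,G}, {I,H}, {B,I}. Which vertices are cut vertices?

Removing B increases the component count from 1 to 2, so B is a cut vertex.
By contrast removing M leaves 1 component; it is not a cut vertex. No other vertex is a cut vertex either.

B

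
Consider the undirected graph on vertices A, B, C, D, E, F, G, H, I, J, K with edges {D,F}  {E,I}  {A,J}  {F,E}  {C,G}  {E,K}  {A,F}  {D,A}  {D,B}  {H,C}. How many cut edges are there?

7

The edges on the cycle D-A-F-D are not bridges since each lies on that cycle.
But removing E-K disconnects E from K; removing A-J disconnects A from J; removing F-E disconnects F from E; removing C-G disconnects C from G — these are bridges.
In total 7 edges are bridges.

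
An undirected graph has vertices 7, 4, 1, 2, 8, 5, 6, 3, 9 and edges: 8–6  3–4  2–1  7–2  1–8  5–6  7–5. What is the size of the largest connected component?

9 is isolated — a component by itself.
Starting from 3 we can reach 3, 4. That is one component of size 2.
Starting from 1 we can reach 1, 2, 5, 6, 7, 8. That is one component of size 6.
The largest has 6 vertices.

6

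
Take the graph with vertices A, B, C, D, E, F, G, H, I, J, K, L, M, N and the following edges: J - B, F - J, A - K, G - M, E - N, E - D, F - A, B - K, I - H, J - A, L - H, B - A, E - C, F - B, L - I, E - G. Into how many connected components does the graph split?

3

Starting from H we can reach H, I, L. That is one component of size 3.
Starting from A we can reach A, B, F, J, K. That is one component of size 5.
Starting from C we can reach C, D, E, G, M, N. That is one component of size 6.
Total: 3 components.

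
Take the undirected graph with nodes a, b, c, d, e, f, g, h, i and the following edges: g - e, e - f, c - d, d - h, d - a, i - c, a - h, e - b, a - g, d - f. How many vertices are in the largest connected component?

9

Starting from a we can reach a, b, c, d, e, f, g, h, i. That is one component of size 9.
The largest has 9 vertices.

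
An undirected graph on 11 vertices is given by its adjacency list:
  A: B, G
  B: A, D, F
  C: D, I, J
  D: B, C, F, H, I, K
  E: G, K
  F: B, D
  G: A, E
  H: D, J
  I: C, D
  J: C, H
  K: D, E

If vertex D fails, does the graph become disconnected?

Yes

Deleting D raises the number of components from 1 to 2, so D is a cut vertex.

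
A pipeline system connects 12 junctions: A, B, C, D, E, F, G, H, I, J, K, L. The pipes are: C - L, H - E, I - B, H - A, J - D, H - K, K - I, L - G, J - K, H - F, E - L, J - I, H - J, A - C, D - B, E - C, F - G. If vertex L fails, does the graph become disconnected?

Deleting L leaves 1 component (was 1) (its neighbors C, E, G remain connected to each other), so L is not a cut vertex.

No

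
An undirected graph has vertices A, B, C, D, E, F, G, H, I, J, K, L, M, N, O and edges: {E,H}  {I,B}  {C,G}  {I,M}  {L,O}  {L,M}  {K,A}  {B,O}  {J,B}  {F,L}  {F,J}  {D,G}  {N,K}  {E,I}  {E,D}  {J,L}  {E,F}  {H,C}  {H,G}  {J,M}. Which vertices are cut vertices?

Removing E increases the component count from 2 to 3, so E is a cut vertex.
Removing K increases the component count from 2 to 3, so K is a cut vertex.
By contrast removing F leaves 2 components; it is not a cut vertex. No other vertex is a cut vertex either.

E, K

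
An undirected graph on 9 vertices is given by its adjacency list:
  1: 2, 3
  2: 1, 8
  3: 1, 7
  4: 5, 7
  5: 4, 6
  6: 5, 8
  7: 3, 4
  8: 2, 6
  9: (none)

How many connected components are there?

2

9 is isolated — a component by itself.
Starting from 1 we can reach 1, 2, 3, 4, 5, 6, 7, 8. That is one component of size 8.
Total: 2 components.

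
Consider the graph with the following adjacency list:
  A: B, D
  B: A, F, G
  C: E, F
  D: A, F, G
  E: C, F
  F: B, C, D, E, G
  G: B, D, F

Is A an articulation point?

No

Deleting A leaves 1 component (was 1) (its neighbors B, D remain connected to each other), so A is not a cut vertex.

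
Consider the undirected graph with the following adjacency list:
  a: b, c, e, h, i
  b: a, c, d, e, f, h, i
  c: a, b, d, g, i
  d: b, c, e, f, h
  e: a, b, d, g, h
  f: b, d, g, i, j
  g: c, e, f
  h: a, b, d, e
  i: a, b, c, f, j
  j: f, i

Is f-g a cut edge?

After removing f-g, the path f-d-e-g still connects them, so the edge is not a bridge.

No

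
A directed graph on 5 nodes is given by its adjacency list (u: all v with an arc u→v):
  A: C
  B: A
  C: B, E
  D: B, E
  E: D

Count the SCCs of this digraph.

1

{A, B, C, D, E} are all mutually reachable — one SCC of size 5.
That gives 1 strongly connected component.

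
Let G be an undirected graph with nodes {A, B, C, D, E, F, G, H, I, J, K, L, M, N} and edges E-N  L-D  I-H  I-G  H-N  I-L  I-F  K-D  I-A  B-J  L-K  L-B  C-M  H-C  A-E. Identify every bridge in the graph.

The edges on the cycle L-K-D-L are not bridges since each lies on that cycle.
But removing F-I disconnects F from I; removing B-J disconnects B from J; removing C-M disconnects C from M; removing L-I disconnects L from I — these are bridges.
In total 7 edges are bridges.

B-J, B-L, C-H, C-M, F-I, G-I, I-L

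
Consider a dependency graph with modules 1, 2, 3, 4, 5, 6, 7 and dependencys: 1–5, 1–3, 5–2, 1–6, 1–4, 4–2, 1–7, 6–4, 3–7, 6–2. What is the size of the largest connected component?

Starting from 1 we can reach 1, 2, 3, 4, 5, 6, 7. That is one component of size 7.
The largest has 7 vertices.

7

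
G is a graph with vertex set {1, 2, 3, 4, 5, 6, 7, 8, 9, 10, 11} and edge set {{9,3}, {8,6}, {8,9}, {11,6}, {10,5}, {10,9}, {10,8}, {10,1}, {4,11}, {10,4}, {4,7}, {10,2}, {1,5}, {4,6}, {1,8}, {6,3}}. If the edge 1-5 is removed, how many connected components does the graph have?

1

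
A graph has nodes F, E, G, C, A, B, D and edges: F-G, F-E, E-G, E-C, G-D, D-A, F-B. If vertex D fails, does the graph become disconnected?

Yes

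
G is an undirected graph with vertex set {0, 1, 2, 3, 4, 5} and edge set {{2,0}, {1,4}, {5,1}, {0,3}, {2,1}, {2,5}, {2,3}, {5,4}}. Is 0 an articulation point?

Deleting 0 leaves 1 component (was 1) (its neighbors 2, 3 remain connected to each other), so 0 is not a cut vertex.

No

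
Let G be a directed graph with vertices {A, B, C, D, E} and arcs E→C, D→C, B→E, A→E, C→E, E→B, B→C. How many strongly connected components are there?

3

{B, C, E} are all mutually reachable — one SCC of size 3.
{A} is an SCC by itself.
{D} is an SCC by itself.
That gives 3 strongly connected components.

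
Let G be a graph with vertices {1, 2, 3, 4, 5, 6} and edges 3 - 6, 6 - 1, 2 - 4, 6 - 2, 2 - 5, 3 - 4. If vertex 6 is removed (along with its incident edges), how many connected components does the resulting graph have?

2

With 6 gone, the remaining components are: {1}; {2, 3, 4, 5}.
That is 2 components.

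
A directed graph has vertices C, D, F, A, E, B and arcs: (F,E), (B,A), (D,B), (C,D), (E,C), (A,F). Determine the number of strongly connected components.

{A, B, C, D, E, F} are all mutually reachable — one SCC of size 6.
That gives 1 strongly connected component.

1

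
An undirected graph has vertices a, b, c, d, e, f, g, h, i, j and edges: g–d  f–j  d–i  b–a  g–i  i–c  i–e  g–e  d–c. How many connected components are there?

4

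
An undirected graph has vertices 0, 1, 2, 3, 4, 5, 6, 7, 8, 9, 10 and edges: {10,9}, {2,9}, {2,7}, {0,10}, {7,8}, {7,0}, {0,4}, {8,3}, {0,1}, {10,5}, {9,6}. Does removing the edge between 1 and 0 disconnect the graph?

Yes

Removing 1—0 leaves no path between 1 and 0: the component count goes from 1 to 2. So it is a bridge.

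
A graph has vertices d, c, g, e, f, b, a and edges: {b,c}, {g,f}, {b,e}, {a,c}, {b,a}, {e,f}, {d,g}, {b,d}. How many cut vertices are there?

1

Removing b increases the component count from 1 to 2, so b is a cut vertex.
By contrast removing c leaves 1 component; it is not a cut vertex. No other vertex is a cut vertex either.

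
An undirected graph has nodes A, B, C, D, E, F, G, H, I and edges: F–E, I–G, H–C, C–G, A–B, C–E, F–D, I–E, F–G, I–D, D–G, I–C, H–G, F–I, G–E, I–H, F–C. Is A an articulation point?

No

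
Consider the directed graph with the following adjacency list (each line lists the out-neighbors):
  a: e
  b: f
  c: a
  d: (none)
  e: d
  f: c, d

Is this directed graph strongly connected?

No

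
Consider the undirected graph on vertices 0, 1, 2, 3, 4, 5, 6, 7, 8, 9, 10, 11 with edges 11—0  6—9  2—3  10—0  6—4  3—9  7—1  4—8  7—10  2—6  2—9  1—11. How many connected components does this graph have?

5 is isolated — a component by itself.
Starting from 0 we can reach 0, 1, 7, 10, 11. That is one component of size 5.
Starting from 2 we can reach 2, 3, 4, 6, 8, 9. That is one component of size 6.
Total: 3 components.

3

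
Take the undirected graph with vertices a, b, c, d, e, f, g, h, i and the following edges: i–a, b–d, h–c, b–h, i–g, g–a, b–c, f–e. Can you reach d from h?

Yes

From h we can reach b, c, d, h, which includes d.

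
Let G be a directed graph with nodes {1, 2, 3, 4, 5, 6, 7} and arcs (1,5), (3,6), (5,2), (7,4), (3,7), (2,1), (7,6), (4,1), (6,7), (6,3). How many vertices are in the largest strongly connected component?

3

{1, 2, 5} are all mutually reachable — one SCC of size 3.
{3, 6, 7} are all mutually reachable — one SCC of size 3.
{4} is an SCC by itself.
The largest has 3 vertices.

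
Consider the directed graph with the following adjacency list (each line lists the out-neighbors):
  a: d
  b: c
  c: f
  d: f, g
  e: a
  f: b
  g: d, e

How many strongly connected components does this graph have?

{a, d, e, g} are all mutually reachable — one SCC of size 4.
{b, c, f} are all mutually reachable — one SCC of size 3.
That gives 2 strongly connected components.

2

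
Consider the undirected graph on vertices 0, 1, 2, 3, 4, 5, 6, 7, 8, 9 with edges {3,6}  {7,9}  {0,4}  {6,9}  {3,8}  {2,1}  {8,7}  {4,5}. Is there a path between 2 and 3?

No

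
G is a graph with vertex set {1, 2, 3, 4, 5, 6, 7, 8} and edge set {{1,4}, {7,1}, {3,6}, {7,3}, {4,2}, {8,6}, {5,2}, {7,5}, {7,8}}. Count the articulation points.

1

Removing 7 increases the component count from 1 to 2, so 7 is a cut vertex.
By contrast removing 6 leaves 1 component; it is not a cut vertex. No other vertex is a cut vertex either.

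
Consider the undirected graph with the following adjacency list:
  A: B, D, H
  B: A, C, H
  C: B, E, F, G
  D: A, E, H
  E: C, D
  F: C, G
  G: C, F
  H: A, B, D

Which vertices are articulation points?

C

Removing C increases the component count from 1 to 2, so C is a cut vertex.
By contrast removing B leaves 1 component; it is not a cut vertex. No other vertex is a cut vertex either.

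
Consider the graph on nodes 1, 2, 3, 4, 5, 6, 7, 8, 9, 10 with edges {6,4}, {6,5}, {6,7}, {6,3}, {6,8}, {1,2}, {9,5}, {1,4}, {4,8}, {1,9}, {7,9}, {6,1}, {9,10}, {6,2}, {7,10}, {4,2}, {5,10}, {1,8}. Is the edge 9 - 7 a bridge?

After removing 9 - 7, the path 9-10-7 still connects them, so the edge is not a bridge.

No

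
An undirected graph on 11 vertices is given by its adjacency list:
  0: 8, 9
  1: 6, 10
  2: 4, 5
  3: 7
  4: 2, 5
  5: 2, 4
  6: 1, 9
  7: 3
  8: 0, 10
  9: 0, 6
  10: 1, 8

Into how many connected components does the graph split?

3

Starting from 3 we can reach 3, 7. That is one component of size 2.
Starting from 2 we can reach 2, 4, 5. That is one component of size 3.
Starting from 0 we can reach 0, 1, 6, 8, 9, 10. That is one component of size 6.
Total: 3 components.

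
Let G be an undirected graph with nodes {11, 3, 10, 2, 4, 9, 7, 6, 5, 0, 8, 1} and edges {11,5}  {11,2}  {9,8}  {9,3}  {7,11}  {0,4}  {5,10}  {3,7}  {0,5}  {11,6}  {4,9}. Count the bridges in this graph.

The edges on the cycle 0-4-9-3-7-11-5-0 are not bridges since each lies on that cycle.
But removing 2 - 11 disconnects 2 from 11; removing 10 - 5 disconnects 10 from 5; removing 8 - 9 disconnects 8 from 9; removing 11 - 6 disconnects 11 from 6 — these are bridges.
That makes 4 bridges.

4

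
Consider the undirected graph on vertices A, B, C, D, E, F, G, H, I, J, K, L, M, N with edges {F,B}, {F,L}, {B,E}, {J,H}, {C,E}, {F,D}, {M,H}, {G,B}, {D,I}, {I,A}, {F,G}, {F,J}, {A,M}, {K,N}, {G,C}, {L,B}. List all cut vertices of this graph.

F

Removing F increases the component count from 2 to 3, so F is a cut vertex.
By contrast removing J leaves 2 components; it is not a cut vertex. No other vertex is a cut vertex either.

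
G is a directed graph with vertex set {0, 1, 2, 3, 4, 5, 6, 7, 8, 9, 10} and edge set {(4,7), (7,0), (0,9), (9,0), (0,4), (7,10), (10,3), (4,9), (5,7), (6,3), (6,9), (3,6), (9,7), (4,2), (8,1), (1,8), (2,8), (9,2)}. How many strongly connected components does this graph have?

4

{0, 3, 4, 6, 7, 9, 10} are all mutually reachable — one SCC of size 7.
{1, 8} are all mutually reachable — one SCC of size 2.
{5} is an SCC by itself.
{2} is an SCC by itself.
That gives 4 strongly connected components.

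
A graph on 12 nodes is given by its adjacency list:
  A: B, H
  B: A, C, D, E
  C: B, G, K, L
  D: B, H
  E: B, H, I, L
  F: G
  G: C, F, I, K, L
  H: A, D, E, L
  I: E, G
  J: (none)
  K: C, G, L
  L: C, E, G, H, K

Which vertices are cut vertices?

G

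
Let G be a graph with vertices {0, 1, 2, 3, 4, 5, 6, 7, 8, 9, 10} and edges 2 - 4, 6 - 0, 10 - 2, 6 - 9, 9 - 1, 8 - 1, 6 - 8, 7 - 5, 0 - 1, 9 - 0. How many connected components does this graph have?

3 is isolated — a component by itself.
Starting from 5 we can reach 5, 7. That is one component of size 2.
Starting from 2 we can reach 2, 4, 10. That is one component of size 3.
Starting from 0 we can reach 0, 1, 6, 8, 9. That is one component of size 5.
Total: 4 components.

4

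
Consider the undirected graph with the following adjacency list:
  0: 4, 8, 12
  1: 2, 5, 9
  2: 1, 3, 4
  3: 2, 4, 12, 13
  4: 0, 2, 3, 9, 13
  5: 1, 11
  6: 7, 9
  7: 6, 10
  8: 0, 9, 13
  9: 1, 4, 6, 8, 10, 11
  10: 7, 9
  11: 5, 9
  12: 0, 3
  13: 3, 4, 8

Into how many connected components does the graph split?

Starting from 0 we can reach 0, 1, 2, 3, 4, 5, 6, 7, 8, 9, 10, 11, 12, 13. That is one component of size 14.
Total: 1 component.

1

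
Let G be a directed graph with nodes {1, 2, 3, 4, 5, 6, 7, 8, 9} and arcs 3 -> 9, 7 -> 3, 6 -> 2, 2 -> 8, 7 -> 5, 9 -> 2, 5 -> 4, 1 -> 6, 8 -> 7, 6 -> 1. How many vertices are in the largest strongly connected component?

{2, 3, 7, 8, 9} are all mutually reachable — one SCC of size 5.
{1, 6} are all mutually reachable — one SCC of size 2.
{4} is an SCC by itself.
{5} is an SCC by itself.
The largest has 5 vertices.

5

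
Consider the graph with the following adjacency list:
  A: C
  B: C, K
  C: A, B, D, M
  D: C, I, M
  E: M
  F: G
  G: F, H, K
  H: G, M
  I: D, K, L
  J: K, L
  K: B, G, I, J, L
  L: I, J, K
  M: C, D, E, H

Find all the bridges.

The edges on the cycle K-I-L-J-K are not bridges since each lies on that cycle.
But removing M-E disconnects M from E; removing G-F disconnects G from F; removing A-C disconnects A from C — these are bridges.

A-C, E-M, F-G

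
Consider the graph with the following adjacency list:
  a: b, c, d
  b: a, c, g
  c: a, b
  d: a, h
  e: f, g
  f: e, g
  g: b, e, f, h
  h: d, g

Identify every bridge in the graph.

none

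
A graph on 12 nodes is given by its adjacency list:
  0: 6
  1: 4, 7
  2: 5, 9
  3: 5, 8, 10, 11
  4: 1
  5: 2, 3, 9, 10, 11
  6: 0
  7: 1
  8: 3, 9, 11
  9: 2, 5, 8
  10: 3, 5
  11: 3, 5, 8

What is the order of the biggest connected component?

Starting from 0 we can reach 0, 6. That is one component of size 2.
Starting from 1 we can reach 1, 4, 7. That is one component of size 3.
Starting from 2 we can reach 2, 3, 5, 8, 9, 10, 11. That is one component of size 7.
The largest has 7 vertices.

7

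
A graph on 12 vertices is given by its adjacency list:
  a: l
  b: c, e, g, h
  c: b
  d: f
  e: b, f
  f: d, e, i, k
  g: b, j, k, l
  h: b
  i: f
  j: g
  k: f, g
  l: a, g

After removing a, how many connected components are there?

With a gone, the remaining components are: {b, c, d, e, f, g, h, i, j, k, l}.
That is 1 component.

1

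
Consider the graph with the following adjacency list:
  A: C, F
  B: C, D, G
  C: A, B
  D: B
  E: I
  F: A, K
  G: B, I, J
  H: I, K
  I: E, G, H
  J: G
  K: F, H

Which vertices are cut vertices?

B, G, I

Removing B increases the component count from 1 to 2, so B is a cut vertex.
Removing G increases the component count from 1 to 2, so G is a cut vertex.
Removing I increases the component count from 1 to 2, so I is a cut vertex.
By contrast removing K leaves 1 component; it is not a cut vertex. No other vertex is a cut vertex either.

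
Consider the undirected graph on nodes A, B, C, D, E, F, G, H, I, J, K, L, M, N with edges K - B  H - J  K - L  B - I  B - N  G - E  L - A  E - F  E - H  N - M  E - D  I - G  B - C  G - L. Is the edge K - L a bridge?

After removing K - L, the path K-B-I-G-L still connects them, so the edge is not a bridge.

No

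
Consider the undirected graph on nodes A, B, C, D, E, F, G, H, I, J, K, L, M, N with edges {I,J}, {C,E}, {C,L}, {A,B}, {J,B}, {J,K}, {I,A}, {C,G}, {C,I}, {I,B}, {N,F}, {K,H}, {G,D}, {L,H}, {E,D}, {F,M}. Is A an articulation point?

Deleting A leaves 2 components (was 2), so A is not a cut vertex.

No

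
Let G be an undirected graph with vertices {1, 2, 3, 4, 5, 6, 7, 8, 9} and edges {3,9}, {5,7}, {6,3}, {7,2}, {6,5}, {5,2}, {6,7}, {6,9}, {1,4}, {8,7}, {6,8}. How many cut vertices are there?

1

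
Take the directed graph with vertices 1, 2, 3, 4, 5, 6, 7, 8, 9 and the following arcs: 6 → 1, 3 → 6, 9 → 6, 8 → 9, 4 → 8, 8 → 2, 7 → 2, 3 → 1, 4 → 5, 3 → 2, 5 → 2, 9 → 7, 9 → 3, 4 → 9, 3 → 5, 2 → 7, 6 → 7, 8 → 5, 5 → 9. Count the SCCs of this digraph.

6

{3, 5, 9} are all mutually reachable — one SCC of size 3.
{2, 7} are all mutually reachable — one SCC of size 2.
{6} is an SCC by itself.
{8} is an SCC by itself.
{1} is an SCC by itself.
(and 1 more singleton SCC)
That gives 6 strongly connected components.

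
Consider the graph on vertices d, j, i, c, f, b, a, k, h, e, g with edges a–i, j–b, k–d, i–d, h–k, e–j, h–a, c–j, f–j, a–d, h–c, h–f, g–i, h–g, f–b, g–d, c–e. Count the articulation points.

Removing h increases the component count from 1 to 2, so h is a cut vertex.
By contrast removing a leaves 1 component; it is not a cut vertex. No other vertex is a cut vertex either.

1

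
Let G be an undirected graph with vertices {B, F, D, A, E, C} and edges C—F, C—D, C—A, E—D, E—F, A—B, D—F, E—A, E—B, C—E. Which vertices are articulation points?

Removing F, for instance, still leaves 1 component. No single vertex removal increases the component count — the graph has no articulation points.

none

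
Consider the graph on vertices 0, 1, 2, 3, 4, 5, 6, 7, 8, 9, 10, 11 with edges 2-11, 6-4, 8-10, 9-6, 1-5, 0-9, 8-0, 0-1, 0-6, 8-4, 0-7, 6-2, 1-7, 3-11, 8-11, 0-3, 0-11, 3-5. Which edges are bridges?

10-8

The edges on the cycle 0-1-7-0 are not bridges since each lies on that cycle.
But removing 8-10 disconnects 8 from 10 — this is a bridge.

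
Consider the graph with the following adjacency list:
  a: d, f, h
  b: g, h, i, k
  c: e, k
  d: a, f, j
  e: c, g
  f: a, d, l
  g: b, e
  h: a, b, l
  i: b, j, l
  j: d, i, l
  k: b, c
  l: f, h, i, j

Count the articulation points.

1

Removing b increases the component count from 1 to 2, so b is a cut vertex.
By contrast removing g leaves 1 component; it is not a cut vertex. No other vertex is a cut vertex either.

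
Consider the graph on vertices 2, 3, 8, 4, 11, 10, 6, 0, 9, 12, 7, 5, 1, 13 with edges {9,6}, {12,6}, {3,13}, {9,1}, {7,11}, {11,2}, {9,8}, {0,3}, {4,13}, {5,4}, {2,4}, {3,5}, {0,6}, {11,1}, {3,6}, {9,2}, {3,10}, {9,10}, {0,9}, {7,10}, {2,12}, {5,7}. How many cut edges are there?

The edges on the cycle 0-9-10-7-5-3-0 are not bridges since each lies on that cycle.
But removing 8-9 disconnects 8 from 9 — this is a bridge.

1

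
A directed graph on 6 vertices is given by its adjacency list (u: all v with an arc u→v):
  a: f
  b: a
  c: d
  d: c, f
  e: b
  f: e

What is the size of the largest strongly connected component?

{a, b, e, f} are all mutually reachable — one SCC of size 4.
{c, d} are all mutually reachable — one SCC of size 2.
The largest has 4 vertices.

4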